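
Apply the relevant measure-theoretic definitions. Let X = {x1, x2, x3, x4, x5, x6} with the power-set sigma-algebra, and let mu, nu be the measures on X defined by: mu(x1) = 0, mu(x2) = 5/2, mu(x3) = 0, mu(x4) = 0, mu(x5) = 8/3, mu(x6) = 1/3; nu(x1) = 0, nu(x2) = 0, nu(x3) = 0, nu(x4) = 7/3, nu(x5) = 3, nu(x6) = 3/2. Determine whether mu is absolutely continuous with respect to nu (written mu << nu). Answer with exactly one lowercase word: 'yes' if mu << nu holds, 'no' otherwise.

mu << nu means: every nu-null measurable set is also mu-null; equivalently, for every atom x, if nu({x}) = 0 then mu({x}) = 0.
Checking each atom:
  x1: nu = 0, mu = 0 -> consistent with mu << nu.
  x2: nu = 0, mu = 5/2 > 0 -> violates mu << nu.
  x3: nu = 0, mu = 0 -> consistent with mu << nu.
  x4: nu = 7/3 > 0 -> no constraint.
  x5: nu = 3 > 0 -> no constraint.
  x6: nu = 3/2 > 0 -> no constraint.
The atom(s) x2 violate the condition (nu = 0 but mu > 0). Therefore mu is NOT absolutely continuous w.r.t. nu.

no


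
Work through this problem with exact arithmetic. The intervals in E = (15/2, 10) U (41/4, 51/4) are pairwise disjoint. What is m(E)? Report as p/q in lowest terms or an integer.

For pairwise disjoint intervals, m(union_i I_i) = sum_i m(I_i),
and m is invariant under swapping open/closed endpoints (single points have measure 0).
So m(E) = sum_i (b_i - a_i).
  I_1 has length 10 - 15/2 = 5/2.
  I_2 has length 51/4 - 41/4 = 5/2.
Summing:
  m(E) = 5/2 + 5/2 = 5.

5


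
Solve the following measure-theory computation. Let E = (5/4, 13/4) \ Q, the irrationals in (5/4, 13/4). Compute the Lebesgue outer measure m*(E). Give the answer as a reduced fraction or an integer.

The interval I = (5/4, 13/4) has m(I) = 13/4 - 5/4 = 2 (endpoints are measure-zero, so open/closed/half-open agree). Write I = (I cap Q) u (I \ Q). The rationals in I are countable, so m*(I cap Q) = 0 (cover each rational by intervals whose total length is arbitrarily small). By countable subadditivity m*(I) <= m*(I cap Q) + m*(I \ Q), hence m*(I \ Q) >= m(I) = 2. The reverse inequality m*(I \ Q) <= m*(I) = 2 is trivial since (I \ Q) is a subset of I. Therefore m*(I \ Q) = 2.

2


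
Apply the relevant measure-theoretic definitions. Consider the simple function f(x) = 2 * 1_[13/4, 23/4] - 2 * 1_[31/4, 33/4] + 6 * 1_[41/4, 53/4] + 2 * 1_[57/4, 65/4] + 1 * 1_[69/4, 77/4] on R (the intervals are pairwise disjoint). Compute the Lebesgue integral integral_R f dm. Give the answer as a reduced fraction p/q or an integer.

For a simple function f = sum_i c_i * 1_{A_i} with disjoint A_i,
  integral f dm = sum_i c_i * m(A_i).
Lengths of the A_i:
  m(A_1) = 23/4 - 13/4 = 5/2.
  m(A_2) = 33/4 - 31/4 = 1/2.
  m(A_3) = 53/4 - 41/4 = 3.
  m(A_4) = 65/4 - 57/4 = 2.
  m(A_5) = 77/4 - 69/4 = 2.
Contributions c_i * m(A_i):
  (2) * (5/2) = 5.
  (-2) * (1/2) = -1.
  (6) * (3) = 18.
  (2) * (2) = 4.
  (1) * (2) = 2.
Total: 5 - 1 + 18 + 4 + 2 = 28.

28


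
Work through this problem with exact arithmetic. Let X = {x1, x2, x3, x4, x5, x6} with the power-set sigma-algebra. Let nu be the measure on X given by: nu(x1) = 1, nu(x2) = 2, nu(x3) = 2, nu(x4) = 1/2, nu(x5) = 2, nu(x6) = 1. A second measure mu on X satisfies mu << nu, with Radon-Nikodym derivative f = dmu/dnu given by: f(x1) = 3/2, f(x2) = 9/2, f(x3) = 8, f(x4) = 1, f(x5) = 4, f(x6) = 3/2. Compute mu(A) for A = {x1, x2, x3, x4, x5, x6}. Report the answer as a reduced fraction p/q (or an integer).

By the defining property of the Radon-Nikodym derivative, for every measurable set A,
  mu(A) = integral_A f dnu.
Since nu is a discrete measure concentrated on the atoms of X, the integral over A reduces to the sum
  mu(A) = sum_{x in A} f(x) * nu({x}).
Computing each term:
  x1: f(x1) * nu(x1) = 3/2 * 1 = 3/2.
  x2: f(x2) * nu(x2) = 9/2 * 2 = 9.
  x3: f(x3) * nu(x3) = 8 * 2 = 16.
  x4: f(x4) * nu(x4) = 1 * 1/2 = 1/2.
  x5: f(x5) * nu(x5) = 4 * 2 = 8.
  x6: f(x6) * nu(x6) = 3/2 * 1 = 3/2.
Summing: mu(A) = 3/2 + 9 + 16 + 1/2 + 8 + 3/2 = 73/2.

73/2


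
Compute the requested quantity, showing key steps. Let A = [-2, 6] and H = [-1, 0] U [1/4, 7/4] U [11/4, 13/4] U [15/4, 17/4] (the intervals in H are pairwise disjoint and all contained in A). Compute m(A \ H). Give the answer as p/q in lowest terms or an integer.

The ambient interval has length m(A) = 6 - (-2) = 8.
Since the holes are disjoint and sit inside A, by finite additivity
  m(H) = sum_i (b_i - a_i), and m(A \ H) = m(A) - m(H).
Computing the hole measures:
  m(H_1) = 0 - (-1) = 1.
  m(H_2) = 7/4 - 1/4 = 3/2.
  m(H_3) = 13/4 - 11/4 = 1/2.
  m(H_4) = 17/4 - 15/4 = 1/2.
Summed: m(H) = 1 + 3/2 + 1/2 + 1/2 = 7/2.
So m(A \ H) = 8 - 7/2 = 9/2.

9/2


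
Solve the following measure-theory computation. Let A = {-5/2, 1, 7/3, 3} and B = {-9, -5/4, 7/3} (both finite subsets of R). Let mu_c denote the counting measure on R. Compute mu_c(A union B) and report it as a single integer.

Counting measure on a finite set equals cardinality. By inclusion-exclusion, |A union B| = |A| + |B| - |A cap B|.
|A| = 4, |B| = 3, |A cap B| = 1.
So mu_c(A union B) = 4 + 3 - 1 = 6.

6


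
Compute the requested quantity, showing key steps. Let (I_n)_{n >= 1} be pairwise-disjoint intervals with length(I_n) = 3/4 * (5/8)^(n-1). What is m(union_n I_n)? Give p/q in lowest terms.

By countable additivity of the Lebesgue measure on pairwise disjoint measurable sets,
  m(union_{n >= 1} I_n) = sum_{n >= 1} m(I_n) = sum_{n >= 1} a * r^(n-1),
  with a = 3/4 and r = 5/8.
Since 0 < r = 5/8 < 1, the geometric series converges:
  sum_{n >= 1} a * r^(n-1) = a / (1 - r).
  = 3/4 / (1 - 5/8)
  = 3/4 / (3/8)
  = 2.

2


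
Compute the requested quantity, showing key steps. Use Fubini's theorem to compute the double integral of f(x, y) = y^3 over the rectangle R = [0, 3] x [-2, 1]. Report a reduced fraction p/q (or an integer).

f(x, y) is a tensor product of a function of x and a function of y, and both factors are bounded continuous (hence Lebesgue integrable) on the rectangle, so Fubini's theorem applies:
  integral_R f d(m x m) = (integral_a1^b1 1 dx) * (integral_a2^b2 y^3 dy).
Inner integral in x: integral_{0}^{3} 1 dx = (3^1 - 0^1)/1
  = 3.
Inner integral in y: integral_{-2}^{1} y^3 dy = (1^4 - (-2)^4)/4
  = -15/4.
Product: (3) * (-15/4) = -45/4.

-45/4


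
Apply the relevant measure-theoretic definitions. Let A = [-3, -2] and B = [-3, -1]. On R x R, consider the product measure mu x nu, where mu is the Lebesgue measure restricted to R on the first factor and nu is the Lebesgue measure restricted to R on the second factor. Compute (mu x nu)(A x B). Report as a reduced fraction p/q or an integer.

For a measurable rectangle A x B, the product measure satisfies
  (mu x nu)(A x B) = mu(A) * nu(B).
  mu(A) = 1.
  nu(B) = 2.
  (mu x nu)(A x B) = 1 * 2 = 2.

2


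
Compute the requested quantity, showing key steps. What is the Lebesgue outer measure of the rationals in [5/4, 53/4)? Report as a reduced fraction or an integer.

The set Q cap [5/4, 53/4) is countable (a subset of the countable set Q). Lebesgue outer measure of any countable set is 0: each singleton {q} has m*({q}) = 0, and by countable subadditivity m*(union_k {q_k}) <= sum_k m*({q_k}) = sum_k 0 = 0. The reverse inequality m*(E) >= 0 is automatic. So m*(Q cap [5/4, 53/4)) = 0.

0


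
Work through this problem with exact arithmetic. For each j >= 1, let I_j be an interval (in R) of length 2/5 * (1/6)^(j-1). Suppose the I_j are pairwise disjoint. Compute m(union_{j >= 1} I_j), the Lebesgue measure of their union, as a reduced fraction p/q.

By countable additivity of the Lebesgue measure on pairwise disjoint measurable sets,
  m(union_{j >= 1} I_j) = sum_{j >= 1} m(I_j) = sum_{j >= 1} a * r^(j-1),
  with a = 2/5 and r = 1/6.
Since 0 < r = 1/6 < 1, the geometric series converges:
  sum_{j >= 1} a * r^(j-1) = a / (1 - r).
  = 2/5 / (1 - 1/6)
  = 2/5 / (5/6)
  = 12/25.

12/25


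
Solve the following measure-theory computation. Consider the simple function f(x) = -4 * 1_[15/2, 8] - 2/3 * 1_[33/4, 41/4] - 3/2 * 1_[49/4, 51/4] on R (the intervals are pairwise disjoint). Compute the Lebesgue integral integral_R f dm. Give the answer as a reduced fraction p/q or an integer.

For a simple function f = sum_i c_i * 1_{A_i} with disjoint A_i,
  integral f dm = sum_i c_i * m(A_i).
Lengths of the A_i:
  m(A_1) = 8 - 15/2 = 1/2.
  m(A_2) = 41/4 - 33/4 = 2.
  m(A_3) = 51/4 - 49/4 = 1/2.
Contributions c_i * m(A_i):
  (-4) * (1/2) = -2.
  (-2/3) * (2) = -4/3.
  (-3/2) * (1/2) = -3/4.
Total: -2 - 4/3 - 3/4 = -49/12.

-49/12


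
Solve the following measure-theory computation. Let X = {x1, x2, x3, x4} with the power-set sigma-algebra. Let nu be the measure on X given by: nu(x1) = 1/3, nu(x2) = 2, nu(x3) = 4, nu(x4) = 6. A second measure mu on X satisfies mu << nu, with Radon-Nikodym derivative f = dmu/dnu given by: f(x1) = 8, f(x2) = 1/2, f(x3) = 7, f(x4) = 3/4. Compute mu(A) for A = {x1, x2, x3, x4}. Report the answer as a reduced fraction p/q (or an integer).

By the defining property of the Radon-Nikodym derivative, for every measurable set A,
  mu(A) = integral_A f dnu.
Since nu is a discrete measure concentrated on the atoms of X, the integral over A reduces to the sum
  mu(A) = sum_{x in A} f(x) * nu({x}).
Computing each term:
  x1: f(x1) * nu(x1) = 8 * 1/3 = 8/3.
  x2: f(x2) * nu(x2) = 1/2 * 2 = 1.
  x3: f(x3) * nu(x3) = 7 * 4 = 28.
  x4: f(x4) * nu(x4) = 3/4 * 6 = 9/2.
Summing: mu(A) = 8/3 + 1 + 28 + 9/2 = 217/6.

217/6


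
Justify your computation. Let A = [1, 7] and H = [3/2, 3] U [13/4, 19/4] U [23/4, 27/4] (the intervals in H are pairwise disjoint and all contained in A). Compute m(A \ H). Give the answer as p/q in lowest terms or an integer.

The ambient interval has length m(A) = 7 - 1 = 6.
Since the holes are disjoint and sit inside A, by finite additivity
  m(H) = sum_i (b_i - a_i), and m(A \ H) = m(A) - m(H).
Computing the hole measures:
  m(H_1) = 3 - 3/2 = 3/2.
  m(H_2) = 19/4 - 13/4 = 3/2.
  m(H_3) = 27/4 - 23/4 = 1.
Summed: m(H) = 3/2 + 3/2 + 1 = 4.
So m(A \ H) = 6 - 4 = 2.

2


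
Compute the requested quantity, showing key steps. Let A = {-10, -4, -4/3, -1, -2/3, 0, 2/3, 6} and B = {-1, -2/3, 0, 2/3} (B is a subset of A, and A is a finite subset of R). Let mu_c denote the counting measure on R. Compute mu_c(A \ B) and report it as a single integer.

Counting measure assigns mu_c(E) = |E| (number of elements) when E is finite. For B subset A, A \ B is the set of elements of A not in B, so |A \ B| = |A| - |B|.
|A| = 8, |B| = 4, so mu_c(A \ B) = 8 - 4 = 4.

4


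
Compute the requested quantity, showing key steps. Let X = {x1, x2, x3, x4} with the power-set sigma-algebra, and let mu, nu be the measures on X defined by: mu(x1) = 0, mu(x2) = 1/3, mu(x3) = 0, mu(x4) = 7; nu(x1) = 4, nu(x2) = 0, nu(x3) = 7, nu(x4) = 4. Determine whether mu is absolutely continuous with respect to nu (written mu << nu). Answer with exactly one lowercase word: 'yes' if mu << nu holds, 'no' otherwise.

mu << nu means: every nu-null measurable set is also mu-null; equivalently, for every atom x, if nu({x}) = 0 then mu({x}) = 0.
Checking each atom:
  x1: nu = 4 > 0 -> no constraint.
  x2: nu = 0, mu = 1/3 > 0 -> violates mu << nu.
  x3: nu = 7 > 0 -> no constraint.
  x4: nu = 4 > 0 -> no constraint.
The atom(s) x2 violate the condition (nu = 0 but mu > 0). Therefore mu is NOT absolutely continuous w.r.t. nu.

no


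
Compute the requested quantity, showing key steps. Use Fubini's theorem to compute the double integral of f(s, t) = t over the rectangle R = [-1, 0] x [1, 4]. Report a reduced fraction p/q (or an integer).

f(s, t) is a tensor product of a function of s and a function of t, and both factors are bounded continuous (hence Lebesgue integrable) on the rectangle, so Fubini's theorem applies:
  integral_R f d(m x m) = (integral_a1^b1 1 ds) * (integral_a2^b2 t dt).
Inner integral in s: integral_{-1}^{0} 1 ds = (0^1 - (-1)^1)/1
  = 1.
Inner integral in t: integral_{1}^{4} t dt = (4^2 - 1^2)/2
  = 15/2.
Product: (1) * (15/2) = 15/2.

15/2


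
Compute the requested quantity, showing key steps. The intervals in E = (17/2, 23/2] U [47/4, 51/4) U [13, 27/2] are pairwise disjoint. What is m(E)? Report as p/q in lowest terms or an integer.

For pairwise disjoint intervals, m(union_i I_i) = sum_i m(I_i),
and m is invariant under swapping open/closed endpoints (single points have measure 0).
So m(E) = sum_i (b_i - a_i).
  I_1 has length 23/2 - 17/2 = 3.
  I_2 has length 51/4 - 47/4 = 1.
  I_3 has length 27/2 - 13 = 1/2.
Summing:
  m(E) = 3 + 1 + 1/2 = 9/2.

9/2


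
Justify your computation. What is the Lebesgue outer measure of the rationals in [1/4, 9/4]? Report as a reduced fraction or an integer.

Q cap [1/4, 9/4] is countable; list its elements as q_1, q_2, ... . Fix eps > 0 and cover the k-th point by an interval of length eps * 2^(-k). The cover has total length eps * sum_{k>=1} 2^(-k) = eps, so by definition of outer measure m*(Q cap [1/4, 9/4]) <= eps. Since eps was arbitrary and m* >= 0, the outer measure is 0.

0


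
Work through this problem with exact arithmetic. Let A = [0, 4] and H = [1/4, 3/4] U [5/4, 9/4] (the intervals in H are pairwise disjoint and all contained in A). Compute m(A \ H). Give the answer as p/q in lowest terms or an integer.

The ambient interval has length m(A) = 4 - 0 = 4.
Since the holes are disjoint and sit inside A, by finite additivity
  m(H) = sum_i (b_i - a_i), and m(A \ H) = m(A) - m(H).
Computing the hole measures:
  m(H_1) = 3/4 - 1/4 = 1/2.
  m(H_2) = 9/4 - 5/4 = 1.
Summed: m(H) = 1/2 + 1 = 3/2.
So m(A \ H) = 4 - 3/2 = 5/2.

5/2


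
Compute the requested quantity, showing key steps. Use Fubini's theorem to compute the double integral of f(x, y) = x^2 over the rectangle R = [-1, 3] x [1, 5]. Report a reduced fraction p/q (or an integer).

f(x, y) is a tensor product of a function of x and a function of y, and both factors are bounded continuous (hence Lebesgue integrable) on the rectangle, so Fubini's theorem applies:
  integral_R f d(m x m) = (integral_a1^b1 x^2 dx) * (integral_a2^b2 1 dy).
Inner integral in x: integral_{-1}^{3} x^2 dx = (3^3 - (-1)^3)/3
  = 28/3.
Inner integral in y: integral_{1}^{5} 1 dy = (5^1 - 1^1)/1
  = 4.
Product: (28/3) * (4) = 112/3.

112/3


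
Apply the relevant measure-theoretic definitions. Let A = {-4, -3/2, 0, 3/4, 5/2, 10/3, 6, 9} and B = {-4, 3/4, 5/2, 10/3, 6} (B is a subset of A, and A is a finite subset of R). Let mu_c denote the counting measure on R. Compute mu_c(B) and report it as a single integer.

Counting measure assigns mu_c(E) = |E| (number of elements) when E is finite.
B has 5 element(s), so mu_c(B) = 5.

5


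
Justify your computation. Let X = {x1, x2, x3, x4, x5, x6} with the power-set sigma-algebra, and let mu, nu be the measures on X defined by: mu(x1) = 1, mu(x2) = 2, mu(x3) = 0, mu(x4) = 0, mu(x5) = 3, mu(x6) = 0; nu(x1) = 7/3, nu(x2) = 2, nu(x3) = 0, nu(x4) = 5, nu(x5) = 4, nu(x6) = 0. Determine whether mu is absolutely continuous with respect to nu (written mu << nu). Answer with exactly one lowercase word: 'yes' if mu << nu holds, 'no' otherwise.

mu << nu means: every nu-null measurable set is also mu-null; equivalently, for every atom x, if nu({x}) = 0 then mu({x}) = 0.
Checking each atom:
  x1: nu = 7/3 > 0 -> no constraint.
  x2: nu = 2 > 0 -> no constraint.
  x3: nu = 0, mu = 0 -> consistent with mu << nu.
  x4: nu = 5 > 0 -> no constraint.
  x5: nu = 4 > 0 -> no constraint.
  x6: nu = 0, mu = 0 -> consistent with mu << nu.
No atom violates the condition. Therefore mu << nu.

yes


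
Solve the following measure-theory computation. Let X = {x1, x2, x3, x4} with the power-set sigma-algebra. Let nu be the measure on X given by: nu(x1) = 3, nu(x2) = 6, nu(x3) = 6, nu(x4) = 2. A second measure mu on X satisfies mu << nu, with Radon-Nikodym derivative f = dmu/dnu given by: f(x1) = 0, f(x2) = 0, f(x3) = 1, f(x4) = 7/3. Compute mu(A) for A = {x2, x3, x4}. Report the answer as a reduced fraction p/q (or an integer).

By the defining property of the Radon-Nikodym derivative, for every measurable set A,
  mu(A) = integral_A f dnu.
Since nu is a discrete measure concentrated on the atoms of X, the integral over A reduces to the sum
  mu(A) = sum_{x in A} f(x) * nu({x}).
Computing each term:
  x2: f(x2) * nu(x2) = 0 * 6 = 0.
  x3: f(x3) * nu(x3) = 1 * 6 = 6.
  x4: f(x4) * nu(x4) = 7/3 * 2 = 14/3.
Summing: mu(A) = 0 + 6 + 14/3 = 32/3.

32/3


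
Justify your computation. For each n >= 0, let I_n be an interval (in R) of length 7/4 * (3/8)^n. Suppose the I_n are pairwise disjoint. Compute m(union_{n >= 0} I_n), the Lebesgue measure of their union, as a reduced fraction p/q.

By countable additivity of the Lebesgue measure on pairwise disjoint measurable sets,
  m(union_{n >= 0} I_n) = sum_{n >= 0} m(I_n) = sum_{n >= 0} a * r^n,
  with a = 7/4 and r = 3/8.
Since 0 < r = 3/8 < 1, the geometric series converges:
  sum_{n >= 0} a * r^n = a / (1 - r).
  = 7/4 / (1 - 3/8)
  = 7/4 / (5/8)
  = 14/5.

14/5


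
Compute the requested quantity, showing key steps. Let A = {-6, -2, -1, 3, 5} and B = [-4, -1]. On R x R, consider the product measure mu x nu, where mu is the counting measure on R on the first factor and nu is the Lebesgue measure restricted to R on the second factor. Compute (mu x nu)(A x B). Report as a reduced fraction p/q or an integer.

For a measurable rectangle A x B, the product measure satisfies
  (mu x nu)(A x B) = mu(A) * nu(B).
  mu(A) = 5.
  nu(B) = 3.
  (mu x nu)(A x B) = 5 * 3 = 15.

15


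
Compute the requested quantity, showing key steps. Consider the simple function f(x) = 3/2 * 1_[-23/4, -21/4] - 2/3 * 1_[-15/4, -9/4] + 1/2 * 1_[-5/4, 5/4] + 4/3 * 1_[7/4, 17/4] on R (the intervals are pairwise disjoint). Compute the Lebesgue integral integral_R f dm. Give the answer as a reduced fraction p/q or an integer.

For a simple function f = sum_i c_i * 1_{A_i} with disjoint A_i,
  integral f dm = sum_i c_i * m(A_i).
Lengths of the A_i:
  m(A_1) = -21/4 - (-23/4) = 1/2.
  m(A_2) = -9/4 - (-15/4) = 3/2.
  m(A_3) = 5/4 - (-5/4) = 5/2.
  m(A_4) = 17/4 - 7/4 = 5/2.
Contributions c_i * m(A_i):
  (3/2) * (1/2) = 3/4.
  (-2/3) * (3/2) = -1.
  (1/2) * (5/2) = 5/4.
  (4/3) * (5/2) = 10/3.
Total: 3/4 - 1 + 5/4 + 10/3 = 13/3.

13/3


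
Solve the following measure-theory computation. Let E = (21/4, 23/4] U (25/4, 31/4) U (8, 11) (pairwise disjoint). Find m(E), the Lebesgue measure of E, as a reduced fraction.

For pairwise disjoint intervals, m(union_i I_i) = sum_i m(I_i),
and m is invariant under swapping open/closed endpoints (single points have measure 0).
So m(E) = sum_i (b_i - a_i).
  I_1 has length 23/4 - 21/4 = 1/2.
  I_2 has length 31/4 - 25/4 = 3/2.
  I_3 has length 11 - 8 = 3.
Summing:
  m(E) = 1/2 + 3/2 + 3 = 5.

5


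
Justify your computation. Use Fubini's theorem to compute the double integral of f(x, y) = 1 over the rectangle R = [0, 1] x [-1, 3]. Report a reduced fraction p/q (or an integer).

f(x, y) is a tensor product of a function of x and a function of y, and both factors are bounded continuous (hence Lebesgue integrable) on the rectangle, so Fubini's theorem applies:
  integral_R f d(m x m) = (integral_a1^b1 1 dx) * (integral_a2^b2 1 dy).
Inner integral in x: integral_{0}^{1} 1 dx = (1^1 - 0^1)/1
  = 1.
Inner integral in y: integral_{-1}^{3} 1 dy = (3^1 - (-1)^1)/1
  = 4.
Product: (1) * (4) = 4.

4


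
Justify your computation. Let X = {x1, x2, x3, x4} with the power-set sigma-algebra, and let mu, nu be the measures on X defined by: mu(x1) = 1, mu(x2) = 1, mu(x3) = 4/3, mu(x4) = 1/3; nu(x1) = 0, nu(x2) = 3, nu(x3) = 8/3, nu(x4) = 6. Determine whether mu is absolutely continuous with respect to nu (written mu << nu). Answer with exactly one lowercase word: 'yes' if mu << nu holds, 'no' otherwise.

mu << nu means: every nu-null measurable set is also mu-null; equivalently, for every atom x, if nu({x}) = 0 then mu({x}) = 0.
Checking each atom:
  x1: nu = 0, mu = 1 > 0 -> violates mu << nu.
  x2: nu = 3 > 0 -> no constraint.
  x3: nu = 8/3 > 0 -> no constraint.
  x4: nu = 6 > 0 -> no constraint.
The atom(s) x1 violate the condition (nu = 0 but mu > 0). Therefore mu is NOT absolutely continuous w.r.t. nu.

no


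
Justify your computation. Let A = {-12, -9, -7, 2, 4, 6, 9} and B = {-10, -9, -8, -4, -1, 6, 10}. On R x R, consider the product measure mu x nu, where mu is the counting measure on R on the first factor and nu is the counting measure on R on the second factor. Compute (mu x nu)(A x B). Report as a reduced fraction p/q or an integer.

For a measurable rectangle A x B, the product measure satisfies
  (mu x nu)(A x B) = mu(A) * nu(B).
  mu(A) = 7.
  nu(B) = 7.
  (mu x nu)(A x B) = 7 * 7 = 49.

49


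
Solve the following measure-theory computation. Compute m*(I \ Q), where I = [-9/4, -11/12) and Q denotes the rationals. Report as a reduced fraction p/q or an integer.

The interval I = [-9/4, -11/12) has m(I) = -11/12 - (-9/4) = 4/3 (endpoints are measure-zero, so open/closed/half-open agree). Write I = (I cap Q) u (I \ Q). The rationals in I are countable, so m*(I cap Q) = 0 (cover each rational by intervals whose total length is arbitrarily small). By countable subadditivity m*(I) <= m*(I cap Q) + m*(I \ Q), hence m*(I \ Q) >= m(I) = 4/3. The reverse inequality m*(I \ Q) <= m*(I) = 4/3 is trivial since (I \ Q) is a subset of I. Therefore m*(I \ Q) = 4/3.

4/3


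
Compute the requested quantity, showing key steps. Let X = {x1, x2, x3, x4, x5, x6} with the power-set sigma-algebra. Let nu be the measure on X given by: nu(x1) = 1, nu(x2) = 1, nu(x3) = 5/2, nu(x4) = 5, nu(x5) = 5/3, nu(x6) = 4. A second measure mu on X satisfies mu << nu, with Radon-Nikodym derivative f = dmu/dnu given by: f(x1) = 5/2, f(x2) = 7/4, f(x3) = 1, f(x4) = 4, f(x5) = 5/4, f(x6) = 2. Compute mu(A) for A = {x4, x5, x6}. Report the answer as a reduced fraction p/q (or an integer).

By the defining property of the Radon-Nikodym derivative, for every measurable set A,
  mu(A) = integral_A f dnu.
Since nu is a discrete measure concentrated on the atoms of X, the integral over A reduces to the sum
  mu(A) = sum_{x in A} f(x) * nu({x}).
Computing each term:
  x4: f(x4) * nu(x4) = 4 * 5 = 20.
  x5: f(x5) * nu(x5) = 5/4 * 5/3 = 25/12.
  x6: f(x6) * nu(x6) = 2 * 4 = 8.
Summing: mu(A) = 20 + 25/12 + 8 = 361/12.

361/12


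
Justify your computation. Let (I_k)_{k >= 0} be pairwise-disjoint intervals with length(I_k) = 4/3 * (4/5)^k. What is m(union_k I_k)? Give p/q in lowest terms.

By countable additivity of the Lebesgue measure on pairwise disjoint measurable sets,
  m(union_{k >= 0} I_k) = sum_{k >= 0} m(I_k) = sum_{k >= 0} a * r^k,
  with a = 4/3 and r = 4/5.
Since 0 < r = 4/5 < 1, the geometric series converges:
  sum_{k >= 0} a * r^k = a / (1 - r).
  = 4/3 / (1 - 4/5)
  = 4/3 / (1/5)
  = 20/3.

20/3


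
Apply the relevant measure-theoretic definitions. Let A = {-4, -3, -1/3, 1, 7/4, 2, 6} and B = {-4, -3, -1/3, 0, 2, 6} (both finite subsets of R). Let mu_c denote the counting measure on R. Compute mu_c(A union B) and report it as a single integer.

Counting measure on a finite set equals cardinality. By inclusion-exclusion, |A union B| = |A| + |B| - |A cap B|.
|A| = 7, |B| = 6, |A cap B| = 5.
So mu_c(A union B) = 7 + 6 - 5 = 8.

8


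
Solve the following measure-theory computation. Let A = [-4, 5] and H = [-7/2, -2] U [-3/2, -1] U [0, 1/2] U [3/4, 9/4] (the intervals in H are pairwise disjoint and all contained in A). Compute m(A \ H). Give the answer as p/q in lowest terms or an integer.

The ambient interval has length m(A) = 5 - (-4) = 9.
Since the holes are disjoint and sit inside A, by finite additivity
  m(H) = sum_i (b_i - a_i), and m(A \ H) = m(A) - m(H).
Computing the hole measures:
  m(H_1) = -2 - (-7/2) = 3/2.
  m(H_2) = -1 - (-3/2) = 1/2.
  m(H_3) = 1/2 - 0 = 1/2.
  m(H_4) = 9/4 - 3/4 = 3/2.
Summed: m(H) = 3/2 + 1/2 + 1/2 + 3/2 = 4.
So m(A \ H) = 9 - 4 = 5.

5


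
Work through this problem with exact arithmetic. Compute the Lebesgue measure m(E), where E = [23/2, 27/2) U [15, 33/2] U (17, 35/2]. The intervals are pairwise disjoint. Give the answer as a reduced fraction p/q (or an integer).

For pairwise disjoint intervals, m(union_i I_i) = sum_i m(I_i),
and m is invariant under swapping open/closed endpoints (single points have measure 0).
So m(E) = sum_i (b_i - a_i).
  I_1 has length 27/2 - 23/2 = 2.
  I_2 has length 33/2 - 15 = 3/2.
  I_3 has length 35/2 - 17 = 1/2.
Summing:
  m(E) = 2 + 3/2 + 1/2 = 4.

4


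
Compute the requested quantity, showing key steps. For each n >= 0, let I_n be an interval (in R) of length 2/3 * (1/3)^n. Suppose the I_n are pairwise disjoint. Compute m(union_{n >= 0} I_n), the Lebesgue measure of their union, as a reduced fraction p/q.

By countable additivity of the Lebesgue measure on pairwise disjoint measurable sets,
  m(union_{n >= 0} I_n) = sum_{n >= 0} m(I_n) = sum_{n >= 0} a * r^n,
  with a = 2/3 and r = 1/3.
Since 0 < r = 1/3 < 1, the geometric series converges:
  sum_{n >= 0} a * r^n = a / (1 - r).
  = 2/3 / (1 - 1/3)
  = 2/3 / (2/3)
  = 1.

1


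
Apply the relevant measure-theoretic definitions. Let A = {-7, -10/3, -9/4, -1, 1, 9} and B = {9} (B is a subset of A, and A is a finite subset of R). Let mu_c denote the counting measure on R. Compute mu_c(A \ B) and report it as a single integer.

Counting measure assigns mu_c(E) = |E| (number of elements) when E is finite. For B subset A, A \ B is the set of elements of A not in B, so |A \ B| = |A| - |B|.
|A| = 6, |B| = 1, so mu_c(A \ B) = 6 - 1 = 5.

5


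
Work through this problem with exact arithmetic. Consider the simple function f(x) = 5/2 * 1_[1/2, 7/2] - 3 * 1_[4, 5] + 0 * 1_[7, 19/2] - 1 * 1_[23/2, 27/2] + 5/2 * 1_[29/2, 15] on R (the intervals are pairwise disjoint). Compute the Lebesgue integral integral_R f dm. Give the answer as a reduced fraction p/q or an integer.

For a simple function f = sum_i c_i * 1_{A_i} with disjoint A_i,
  integral f dm = sum_i c_i * m(A_i).
Lengths of the A_i:
  m(A_1) = 7/2 - 1/2 = 3.
  m(A_2) = 5 - 4 = 1.
  m(A_3) = 19/2 - 7 = 5/2.
  m(A_4) = 27/2 - 23/2 = 2.
  m(A_5) = 15 - 29/2 = 1/2.
Contributions c_i * m(A_i):
  (5/2) * (3) = 15/2.
  (-3) * (1) = -3.
  (0) * (5/2) = 0.
  (-1) * (2) = -2.
  (5/2) * (1/2) = 5/4.
Total: 15/2 - 3 + 0 - 2 + 5/4 = 15/4.

15/4


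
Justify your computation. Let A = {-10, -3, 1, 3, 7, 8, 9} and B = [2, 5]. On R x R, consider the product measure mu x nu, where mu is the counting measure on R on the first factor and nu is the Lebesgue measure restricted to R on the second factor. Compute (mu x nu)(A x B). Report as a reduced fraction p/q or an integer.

For a measurable rectangle A x B, the product measure satisfies
  (mu x nu)(A x B) = mu(A) * nu(B).
  mu(A) = 7.
  nu(B) = 3.
  (mu x nu)(A x B) = 7 * 3 = 21.

21


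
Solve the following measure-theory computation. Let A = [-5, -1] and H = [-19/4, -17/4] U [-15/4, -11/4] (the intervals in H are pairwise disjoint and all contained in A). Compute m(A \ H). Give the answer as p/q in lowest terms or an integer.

The ambient interval has length m(A) = -1 - (-5) = 4.
Since the holes are disjoint and sit inside A, by finite additivity
  m(H) = sum_i (b_i - a_i), and m(A \ H) = m(A) - m(H).
Computing the hole measures:
  m(H_1) = -17/4 - (-19/4) = 1/2.
  m(H_2) = -11/4 - (-15/4) = 1.
Summed: m(H) = 1/2 + 1 = 3/2.
So m(A \ H) = 4 - 3/2 = 5/2.

5/2


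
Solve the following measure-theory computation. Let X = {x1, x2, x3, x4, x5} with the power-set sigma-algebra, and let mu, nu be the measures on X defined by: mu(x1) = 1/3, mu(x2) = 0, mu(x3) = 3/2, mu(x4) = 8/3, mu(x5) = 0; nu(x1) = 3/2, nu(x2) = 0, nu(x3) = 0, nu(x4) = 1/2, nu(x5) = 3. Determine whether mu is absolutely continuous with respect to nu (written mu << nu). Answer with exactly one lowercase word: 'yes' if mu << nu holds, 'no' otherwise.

mu << nu means: every nu-null measurable set is also mu-null; equivalently, for every atom x, if nu({x}) = 0 then mu({x}) = 0.
Checking each atom:
  x1: nu = 3/2 > 0 -> no constraint.
  x2: nu = 0, mu = 0 -> consistent with mu << nu.
  x3: nu = 0, mu = 3/2 > 0 -> violates mu << nu.
  x4: nu = 1/2 > 0 -> no constraint.
  x5: nu = 3 > 0 -> no constraint.
The atom(s) x3 violate the condition (nu = 0 but mu > 0). Therefore mu is NOT absolutely continuous w.r.t. nu.

no


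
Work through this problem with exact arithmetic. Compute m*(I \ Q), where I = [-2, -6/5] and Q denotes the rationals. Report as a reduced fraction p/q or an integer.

The interval I = [-2, -6/5] has m(I) = -6/5 - (-2) = 4/5 (endpoints are measure-zero, so open/closed/half-open agree). Write I = (I cap Q) u (I \ Q). The rationals in I are countable, so m*(I cap Q) = 0 (cover each rational by intervals whose total length is arbitrarily small). By countable subadditivity m*(I) <= m*(I cap Q) + m*(I \ Q), hence m*(I \ Q) >= m(I) = 4/5. The reverse inequality m*(I \ Q) <= m*(I) = 4/5 is trivial since (I \ Q) is a subset of I. Therefore m*(I \ Q) = 4/5.

4/5


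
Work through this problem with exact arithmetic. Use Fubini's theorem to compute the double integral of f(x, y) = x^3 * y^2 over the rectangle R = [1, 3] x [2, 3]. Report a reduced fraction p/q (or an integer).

f(x, y) is a tensor product of a function of x and a function of y, and both factors are bounded continuous (hence Lebesgue integrable) on the rectangle, so Fubini's theorem applies:
  integral_R f d(m x m) = (integral_a1^b1 x^3 dx) * (integral_a2^b2 y^2 dy).
Inner integral in x: integral_{1}^{3} x^3 dx = (3^4 - 1^4)/4
  = 20.
Inner integral in y: integral_{2}^{3} y^2 dy = (3^3 - 2^3)/3
  = 19/3.
Product: (20) * (19/3) = 380/3.

380/3


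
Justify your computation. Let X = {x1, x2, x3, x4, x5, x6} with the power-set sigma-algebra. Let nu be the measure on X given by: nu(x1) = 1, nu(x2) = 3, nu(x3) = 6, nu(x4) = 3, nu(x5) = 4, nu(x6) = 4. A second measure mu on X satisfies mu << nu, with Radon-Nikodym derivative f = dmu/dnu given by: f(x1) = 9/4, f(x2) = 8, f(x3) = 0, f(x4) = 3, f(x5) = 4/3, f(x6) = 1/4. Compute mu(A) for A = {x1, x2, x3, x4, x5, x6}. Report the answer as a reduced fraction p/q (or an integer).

By the defining property of the Radon-Nikodym derivative, for every measurable set A,
  mu(A) = integral_A f dnu.
Since nu is a discrete measure concentrated on the atoms of X, the integral over A reduces to the sum
  mu(A) = sum_{x in A} f(x) * nu({x}).
Computing each term:
  x1: f(x1) * nu(x1) = 9/4 * 1 = 9/4.
  x2: f(x2) * nu(x2) = 8 * 3 = 24.
  x3: f(x3) * nu(x3) = 0 * 6 = 0.
  x4: f(x4) * nu(x4) = 3 * 3 = 9.
  x5: f(x5) * nu(x5) = 4/3 * 4 = 16/3.
  x6: f(x6) * nu(x6) = 1/4 * 4 = 1.
Summing: mu(A) = 9/4 + 24 + 0 + 9 + 16/3 + 1 = 499/12.

499/12


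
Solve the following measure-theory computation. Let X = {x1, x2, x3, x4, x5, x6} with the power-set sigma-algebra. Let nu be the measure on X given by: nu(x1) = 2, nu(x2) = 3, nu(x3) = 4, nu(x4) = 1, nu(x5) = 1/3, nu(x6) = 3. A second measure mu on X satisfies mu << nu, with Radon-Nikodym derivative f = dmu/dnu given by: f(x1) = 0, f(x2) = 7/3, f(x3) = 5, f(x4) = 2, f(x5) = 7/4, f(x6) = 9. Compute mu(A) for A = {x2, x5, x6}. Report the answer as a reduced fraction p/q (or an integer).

By the defining property of the Radon-Nikodym derivative, for every measurable set A,
  mu(A) = integral_A f dnu.
Since nu is a discrete measure concentrated on the atoms of X, the integral over A reduces to the sum
  mu(A) = sum_{x in A} f(x) * nu({x}).
Computing each term:
  x2: f(x2) * nu(x2) = 7/3 * 3 = 7.
  x5: f(x5) * nu(x5) = 7/4 * 1/3 = 7/12.
  x6: f(x6) * nu(x6) = 9 * 3 = 27.
Summing: mu(A) = 7 + 7/12 + 27 = 415/12.

415/12


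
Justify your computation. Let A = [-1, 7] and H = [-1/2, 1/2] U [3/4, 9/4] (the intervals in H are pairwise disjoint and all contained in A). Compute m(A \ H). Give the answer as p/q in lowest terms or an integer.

The ambient interval has length m(A) = 7 - (-1) = 8.
Since the holes are disjoint and sit inside A, by finite additivity
  m(H) = sum_i (b_i - a_i), and m(A \ H) = m(A) - m(H).
Computing the hole measures:
  m(H_1) = 1/2 - (-1/2) = 1.
  m(H_2) = 9/4 - 3/4 = 3/2.
Summed: m(H) = 1 + 3/2 = 5/2.
So m(A \ H) = 8 - 5/2 = 11/2.

11/2


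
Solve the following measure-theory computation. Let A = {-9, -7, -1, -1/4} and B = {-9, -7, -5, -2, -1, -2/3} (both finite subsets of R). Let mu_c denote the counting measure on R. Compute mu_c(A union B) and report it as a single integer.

Counting measure on a finite set equals cardinality. By inclusion-exclusion, |A union B| = |A| + |B| - |A cap B|.
|A| = 4, |B| = 6, |A cap B| = 3.
So mu_c(A union B) = 4 + 6 - 3 = 7.

7


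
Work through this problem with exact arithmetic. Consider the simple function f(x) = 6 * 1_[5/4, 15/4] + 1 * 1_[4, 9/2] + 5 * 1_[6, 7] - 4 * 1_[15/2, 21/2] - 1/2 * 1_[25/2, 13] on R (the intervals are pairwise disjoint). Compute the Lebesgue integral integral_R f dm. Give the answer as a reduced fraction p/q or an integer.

For a simple function f = sum_i c_i * 1_{A_i} with disjoint A_i,
  integral f dm = sum_i c_i * m(A_i).
Lengths of the A_i:
  m(A_1) = 15/4 - 5/4 = 5/2.
  m(A_2) = 9/2 - 4 = 1/2.
  m(A_3) = 7 - 6 = 1.
  m(A_4) = 21/2 - 15/2 = 3.
  m(A_5) = 13 - 25/2 = 1/2.
Contributions c_i * m(A_i):
  (6) * (5/2) = 15.
  (1) * (1/2) = 1/2.
  (5) * (1) = 5.
  (-4) * (3) = -12.
  (-1/2) * (1/2) = -1/4.
Total: 15 + 1/2 + 5 - 12 - 1/4 = 33/4.

33/4


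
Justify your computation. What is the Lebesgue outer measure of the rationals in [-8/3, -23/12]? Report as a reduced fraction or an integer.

E = Q cap [-8/3, -23/12] is a subset of Q, which is countable. Enumerate Q = {q_1, q_2, ...}; for any eps > 0, cover q_k by the open interval (q_k - eps/2^(k+1), q_k + eps/2^(k+1)), of length eps/2^k. The total cover length is sum_{k>=1} eps/2^k = eps. Hence m*(E) <= m*(Q) <= eps for every eps > 0, and since outer measure is non-negative, m*(E) = 0.

0


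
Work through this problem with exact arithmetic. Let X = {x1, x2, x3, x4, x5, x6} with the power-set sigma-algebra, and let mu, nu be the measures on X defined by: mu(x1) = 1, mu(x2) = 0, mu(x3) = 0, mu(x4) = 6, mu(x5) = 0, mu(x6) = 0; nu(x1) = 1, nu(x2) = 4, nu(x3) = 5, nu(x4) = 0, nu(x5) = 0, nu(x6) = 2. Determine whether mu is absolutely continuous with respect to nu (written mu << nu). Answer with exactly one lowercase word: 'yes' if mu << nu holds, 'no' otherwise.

mu << nu means: every nu-null measurable set is also mu-null; equivalently, for every atom x, if nu({x}) = 0 then mu({x}) = 0.
Checking each atom:
  x1: nu = 1 > 0 -> no constraint.
  x2: nu = 4 > 0 -> no constraint.
  x3: nu = 5 > 0 -> no constraint.
  x4: nu = 0, mu = 6 > 0 -> violates mu << nu.
  x5: nu = 0, mu = 0 -> consistent with mu << nu.
  x6: nu = 2 > 0 -> no constraint.
The atom(s) x4 violate the condition (nu = 0 but mu > 0). Therefore mu is NOT absolutely continuous w.r.t. nu.

no


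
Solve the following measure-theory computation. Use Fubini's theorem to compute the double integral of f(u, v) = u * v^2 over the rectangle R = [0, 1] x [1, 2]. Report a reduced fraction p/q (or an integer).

f(u, v) is a tensor product of a function of u and a function of v, and both factors are bounded continuous (hence Lebesgue integrable) on the rectangle, so Fubini's theorem applies:
  integral_R f d(m x m) = (integral_a1^b1 u du) * (integral_a2^b2 v^2 dv).
Inner integral in u: integral_{0}^{1} u du = (1^2 - 0^2)/2
  = 1/2.
Inner integral in v: integral_{1}^{2} v^2 dv = (2^3 - 1^3)/3
  = 7/3.
Product: (1/2) * (7/3) = 7/6.

7/6


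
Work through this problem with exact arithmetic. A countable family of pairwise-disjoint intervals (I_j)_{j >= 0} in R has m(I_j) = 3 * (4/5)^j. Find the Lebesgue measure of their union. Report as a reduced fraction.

By countable additivity of the Lebesgue measure on pairwise disjoint measurable sets,
  m(union_{j >= 0} I_j) = sum_{j >= 0} m(I_j) = sum_{j >= 0} a * r^j,
  with a = 3 and r = 4/5.
Since 0 < r = 4/5 < 1, the geometric series converges:
  sum_{j >= 0} a * r^j = a / (1 - r).
  = 3 / (1 - 4/5)
  = 3 / (1/5)
  = 15.

15


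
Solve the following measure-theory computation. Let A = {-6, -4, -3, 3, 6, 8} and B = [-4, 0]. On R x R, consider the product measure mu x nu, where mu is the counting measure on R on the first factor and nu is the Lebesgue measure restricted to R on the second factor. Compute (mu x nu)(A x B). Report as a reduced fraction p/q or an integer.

For a measurable rectangle A x B, the product measure satisfies
  (mu x nu)(A x B) = mu(A) * nu(B).
  mu(A) = 6.
  nu(B) = 4.
  (mu x nu)(A x B) = 6 * 4 = 24.

24


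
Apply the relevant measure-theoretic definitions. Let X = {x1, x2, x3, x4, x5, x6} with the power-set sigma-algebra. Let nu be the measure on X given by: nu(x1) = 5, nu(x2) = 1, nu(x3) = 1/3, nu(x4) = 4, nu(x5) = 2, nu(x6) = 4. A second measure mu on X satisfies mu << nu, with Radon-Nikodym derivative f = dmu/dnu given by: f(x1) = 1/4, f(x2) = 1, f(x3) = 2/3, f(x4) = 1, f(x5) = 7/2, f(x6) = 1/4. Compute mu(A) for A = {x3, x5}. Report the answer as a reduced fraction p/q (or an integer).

By the defining property of the Radon-Nikodym derivative, for every measurable set A,
  mu(A) = integral_A f dnu.
Since nu is a discrete measure concentrated on the atoms of X, the integral over A reduces to the sum
  mu(A) = sum_{x in A} f(x) * nu({x}).
Computing each term:
  x3: f(x3) * nu(x3) = 2/3 * 1/3 = 2/9.
  x5: f(x5) * nu(x5) = 7/2 * 2 = 7.
Summing: mu(A) = 2/9 + 7 = 65/9.

65/9


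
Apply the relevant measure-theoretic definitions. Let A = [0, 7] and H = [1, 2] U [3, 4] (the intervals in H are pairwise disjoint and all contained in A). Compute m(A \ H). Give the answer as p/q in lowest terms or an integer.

The ambient interval has length m(A) = 7 - 0 = 7.
Since the holes are disjoint and sit inside A, by finite additivity
  m(H) = sum_i (b_i - a_i), and m(A \ H) = m(A) - m(H).
Computing the hole measures:
  m(H_1) = 2 - 1 = 1.
  m(H_2) = 4 - 3 = 1.
Summed: m(H) = 1 + 1 = 2.
So m(A \ H) = 7 - 2 = 5.

5


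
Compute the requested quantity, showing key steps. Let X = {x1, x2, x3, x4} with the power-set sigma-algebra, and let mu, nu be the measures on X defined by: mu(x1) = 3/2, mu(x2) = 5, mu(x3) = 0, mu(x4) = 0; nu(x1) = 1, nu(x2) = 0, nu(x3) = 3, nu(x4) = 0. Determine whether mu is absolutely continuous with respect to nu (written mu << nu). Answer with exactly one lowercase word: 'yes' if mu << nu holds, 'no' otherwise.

mu << nu means: every nu-null measurable set is also mu-null; equivalently, for every atom x, if nu({x}) = 0 then mu({x}) = 0.
Checking each atom:
  x1: nu = 1 > 0 -> no constraint.
  x2: nu = 0, mu = 5 > 0 -> violates mu << nu.
  x3: nu = 3 > 0 -> no constraint.
  x4: nu = 0, mu = 0 -> consistent with mu << nu.
The atom(s) x2 violate the condition (nu = 0 but mu > 0). Therefore mu is NOT absolutely continuous w.r.t. nu.

no


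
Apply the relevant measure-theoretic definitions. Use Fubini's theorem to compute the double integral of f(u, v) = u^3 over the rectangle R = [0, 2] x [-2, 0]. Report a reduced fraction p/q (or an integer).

f(u, v) is a tensor product of a function of u and a function of v, and both factors are bounded continuous (hence Lebesgue integrable) on the rectangle, so Fubini's theorem applies:
  integral_R f d(m x m) = (integral_a1^b1 u^3 du) * (integral_a2^b2 1 dv).
Inner integral in u: integral_{0}^{2} u^3 du = (2^4 - 0^4)/4
  = 4.
Inner integral in v: integral_{-2}^{0} 1 dv = (0^1 - (-2)^1)/1
  = 2.
Product: (4) * (2) = 8.

8


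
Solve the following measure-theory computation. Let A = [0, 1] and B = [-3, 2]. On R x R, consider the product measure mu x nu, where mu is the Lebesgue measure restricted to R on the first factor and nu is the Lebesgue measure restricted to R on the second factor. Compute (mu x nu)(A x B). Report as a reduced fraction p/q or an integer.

For a measurable rectangle A x B, the product measure satisfies
  (mu x nu)(A x B) = mu(A) * nu(B).
  mu(A) = 1.
  nu(B) = 5.
  (mu x nu)(A x B) = 1 * 5 = 5.

5


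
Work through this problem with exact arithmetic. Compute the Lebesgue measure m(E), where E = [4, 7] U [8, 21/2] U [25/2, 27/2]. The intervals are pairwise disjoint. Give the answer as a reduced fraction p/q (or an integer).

For pairwise disjoint intervals, m(union_i I_i) = sum_i m(I_i),
and m is invariant under swapping open/closed endpoints (single points have measure 0).
So m(E) = sum_i (b_i - a_i).
  I_1 has length 7 - 4 = 3.
  I_2 has length 21/2 - 8 = 5/2.
  I_3 has length 27/2 - 25/2 = 1.
Summing:
  m(E) = 3 + 5/2 + 1 = 13/2.

13/2
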